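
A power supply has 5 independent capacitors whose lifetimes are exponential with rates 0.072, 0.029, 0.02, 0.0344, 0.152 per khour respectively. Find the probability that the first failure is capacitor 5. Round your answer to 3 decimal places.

The time to first failure is exponential with rate Σλ = 0.072 + 0.029 + 0.02 + 0.0344 + 0.152 = 0.3074.
P(capacitor 5 first) = λ_5/Σλ = 0.152/0.3074 ≈ 0.494.

0.494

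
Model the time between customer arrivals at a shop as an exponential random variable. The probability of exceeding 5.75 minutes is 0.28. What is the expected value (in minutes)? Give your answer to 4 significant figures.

e^(−λ·5.75) = 0.28 ⇒ λ = −ln(0.28)/5.75 = 0.221385.
Mean = 1/λ = 4.51701 minutes.

4.517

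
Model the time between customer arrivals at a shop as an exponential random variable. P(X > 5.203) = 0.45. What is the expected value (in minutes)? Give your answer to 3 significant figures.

e^(−λ·5.203) = 0.45 ⇒ λ = −ln(0.45)/5.203 = 0.153471.
Mean = 1/λ = 6.5159 minutes.

6.52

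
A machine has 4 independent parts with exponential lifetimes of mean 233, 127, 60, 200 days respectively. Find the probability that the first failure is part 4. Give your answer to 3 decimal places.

0.148

Rates: λ_i = 1/mean_i → 0.00429185, 0.00787402, 0.0166667, 0.005; Σλ = 0.0338325.
P(part 4 first) = λ_4/Σλ = 0.005/0.0338325 ≈ 0.148.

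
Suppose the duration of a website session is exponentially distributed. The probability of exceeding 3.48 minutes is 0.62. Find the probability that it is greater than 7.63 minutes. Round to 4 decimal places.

0.3506

e^(−λ·3.48) = 0.62 ⇒ λ = −ln(0.62)/3.48 = 0.137367.
P(X > 7.63) = e^(−0.137367·7.63) = e^(−1.0481) ≈ 0.3506.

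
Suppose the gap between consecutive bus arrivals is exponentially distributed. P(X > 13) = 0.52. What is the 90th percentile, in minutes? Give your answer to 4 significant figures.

e^(−λ·13) = 0.52 ⇒ λ = −ln(0.52)/13 = 0.050302.
90th percentile: 1 − e^(−λt) = 0.9, t = −ln(0.1)/λ = 45.7752 minutes.

45.78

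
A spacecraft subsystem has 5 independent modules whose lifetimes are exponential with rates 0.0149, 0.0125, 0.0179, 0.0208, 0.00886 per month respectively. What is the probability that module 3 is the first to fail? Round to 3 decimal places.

0.239

The time to first failure is exponential with rate Σλ = 0.0149 + 0.0125 + 0.0179 + 0.0208 + 0.00886 = 0.07496.
P(module 3 first) = λ_3/Σλ = 0.0179/0.07496 ≈ 0.239.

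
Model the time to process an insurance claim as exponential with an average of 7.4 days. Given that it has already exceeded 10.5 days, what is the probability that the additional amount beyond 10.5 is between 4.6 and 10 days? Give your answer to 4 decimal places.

The rate is λ = 1/7.4 = 0.135135 per day.
Memoryless: the residual past 10.5 is again Exp(λ).
P(4.6 < residual < 10) = e^(−λ·4.6) − e^(−λ·10) = 0.53707 − 0.25889 ≈ 0.2782.

0.2782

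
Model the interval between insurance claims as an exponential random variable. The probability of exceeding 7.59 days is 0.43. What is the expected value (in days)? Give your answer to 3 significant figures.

8.99

e^(−λ·7.59) = 0.43 ⇒ λ = −ln(0.43)/7.59 = 0.111195.
Mean = 1/λ = 8.99321 days.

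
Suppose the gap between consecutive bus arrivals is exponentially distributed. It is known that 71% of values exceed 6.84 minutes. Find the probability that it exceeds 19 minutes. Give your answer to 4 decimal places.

0.3862

e^(−λ·6.84) = 0.71 ⇒ λ = −ln(0.71)/6.84 = 0.0500717.
P(X > 19) = e^(−0.0500717·19) = e^(−0.95136) ≈ 0.3862.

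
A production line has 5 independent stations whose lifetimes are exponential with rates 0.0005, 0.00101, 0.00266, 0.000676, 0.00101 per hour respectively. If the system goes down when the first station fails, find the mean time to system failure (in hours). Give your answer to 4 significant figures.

The time to first failure is exponential with rate Σλ = 0.0005 + 0.00101 + 0.00266 + 0.000676 + 0.00101 = 0.005856.
E[min] = 1/Σλ = 1/0.005856 = 170.765 hours.

170.8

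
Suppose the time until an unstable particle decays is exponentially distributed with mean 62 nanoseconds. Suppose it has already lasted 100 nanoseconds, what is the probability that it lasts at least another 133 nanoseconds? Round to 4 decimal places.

0.1170

The rate is λ = 1/62 = 0.016129 per nanosecond.
The exponential is memoryless, so the remaining time is again Exp(λ): the condition X > 100 is irrelevant.
P(X > 133) = e^(−2.1452) ≈ 0.1170.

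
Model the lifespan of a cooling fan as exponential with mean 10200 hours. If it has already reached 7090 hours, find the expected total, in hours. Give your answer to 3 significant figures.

17300

The rate is λ = 1/10200 = 0.0000980392 per hour.
By memorylessness, E[X | X > 7090] = 7090 + 1/λ = 7090 + 10200 = 17290 hours.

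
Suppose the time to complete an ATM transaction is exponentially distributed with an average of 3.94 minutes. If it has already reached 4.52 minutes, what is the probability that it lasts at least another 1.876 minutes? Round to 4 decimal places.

0.6212

The rate is λ = 1/3.94 = 0.253807 per minute.
The exponential is memoryless, so the remaining time is again Exp(λ): the condition X > 4.52 is irrelevant.
P(X > 1.876) = e^(−0.47614) ≈ 0.6212.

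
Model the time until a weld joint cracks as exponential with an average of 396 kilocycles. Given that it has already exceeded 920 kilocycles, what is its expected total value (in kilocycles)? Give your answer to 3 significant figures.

The rate is λ = 1/396 = 0.00252525 per kilocycle.
By memorylessness, E[X | X > 920] = 920 + 1/λ = 920 + 396 = 1316 kilocycles.

1320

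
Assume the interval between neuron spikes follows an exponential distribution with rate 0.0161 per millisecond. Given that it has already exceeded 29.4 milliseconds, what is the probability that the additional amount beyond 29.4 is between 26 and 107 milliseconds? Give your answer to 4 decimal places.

0.4794

Memoryless: the residual past 29.4 is again Exp(λ).
P(26 < residual < 107) = e^(−λ·26) − e^(−λ·107) = 0.65797 − 0.17858 ≈ 0.4794.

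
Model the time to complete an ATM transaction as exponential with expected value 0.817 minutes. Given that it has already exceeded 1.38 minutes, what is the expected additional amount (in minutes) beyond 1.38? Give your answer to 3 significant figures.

0.817

The rate is λ = 1/0.817 = 1.22399 per minute.
By memorylessness, the remaining amount past any threshold is again Exp(λ) with mean 1/λ = 0.817 minutes.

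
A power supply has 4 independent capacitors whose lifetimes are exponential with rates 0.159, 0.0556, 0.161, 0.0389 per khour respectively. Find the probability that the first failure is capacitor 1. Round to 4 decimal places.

0.3836

The time to first failure is exponential with rate Σλ = 0.159 + 0.0556 + 0.161 + 0.0389 = 0.4145.
P(capacitor 1 first) = λ_1/Σλ = 0.159/0.4145 ≈ 0.3836.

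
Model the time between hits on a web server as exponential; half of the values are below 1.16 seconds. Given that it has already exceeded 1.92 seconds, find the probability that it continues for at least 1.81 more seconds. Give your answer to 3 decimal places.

0.339

For an exponential, median = ln(2)/λ, so λ = ln 2 / 1.16 = 0.597541 per second.
By the memoryless property, P(X > 1.92+1.81 | X > 1.92) = P(X > 1.81).
P(X > 1.81) = e^(−1.0815) ≈ 0.339.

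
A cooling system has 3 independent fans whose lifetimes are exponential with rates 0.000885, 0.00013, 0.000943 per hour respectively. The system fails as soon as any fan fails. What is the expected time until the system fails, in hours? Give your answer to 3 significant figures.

511

The time to first failure is exponential with rate Σλ = 0.000885 + 0.00013 + 0.000943 = 0.001958.
E[min] = 1/Σλ = 1/0.001958 = 510.725 hours.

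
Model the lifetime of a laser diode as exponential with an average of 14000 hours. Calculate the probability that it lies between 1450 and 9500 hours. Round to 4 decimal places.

0.3943

The rate is λ = 1/14000 = 0.0000714286 per hour.
P(1450 < X < 9500) = e^(−λ·1450) − e^(−λ·9500) = 0.90161 − 0.50734 ≈ 0.3943.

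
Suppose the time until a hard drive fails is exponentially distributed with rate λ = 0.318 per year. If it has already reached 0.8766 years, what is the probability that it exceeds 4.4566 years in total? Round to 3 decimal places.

P(X > s+t | X > s) = e^(−λ(s+t))/e^(−λs) = e^(−λt), independent of s = 0.8766.
P(X > 3.58) = e^(−1.1384) ≈ 0.320.

0.320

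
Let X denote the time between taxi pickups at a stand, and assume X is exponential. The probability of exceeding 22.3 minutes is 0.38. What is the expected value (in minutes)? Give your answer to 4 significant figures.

e^(−λ·22.3) = 0.38 ⇒ λ = −ln(0.38)/22.3 = 0.0433894.
Mean = 1/λ = 23.0471 minutes.

23.05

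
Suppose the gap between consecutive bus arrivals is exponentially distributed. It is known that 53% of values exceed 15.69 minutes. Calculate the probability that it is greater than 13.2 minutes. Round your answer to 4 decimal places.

e^(−λ·15.69) = 0.53 ⇒ λ = −ln(0.53)/15.69 = 0.0404639.
P(X > 13.2) = e^(−0.0404639·13.2) = e^(−0.53412) ≈ 0.5862.

0.5862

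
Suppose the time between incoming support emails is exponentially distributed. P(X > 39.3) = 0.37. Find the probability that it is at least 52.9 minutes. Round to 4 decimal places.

e^(−λ·39.3) = 0.37 ⇒ λ = −ln(0.37)/39.3 = 0.025299.
P(X > 52.9) = e^(−0.025299·52.9) = e^(−1.3383) ≈ 0.2623.

0.2623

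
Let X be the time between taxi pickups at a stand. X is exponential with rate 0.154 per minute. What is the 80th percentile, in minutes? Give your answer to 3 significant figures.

Set 1 − e^(−λt) = 0.8, so t = −ln(0.2)/λ = 1.6094/0.154 ≈ 10.4509 minutes.

10.5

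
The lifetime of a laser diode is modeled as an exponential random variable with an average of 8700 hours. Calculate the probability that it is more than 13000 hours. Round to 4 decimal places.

0.2244

The rate is λ = 1/8700 = 0.000114943 per hour.
P(X > 13000) = e^(−λ·13000) = e^(−1.4943) ≈ 0.2244.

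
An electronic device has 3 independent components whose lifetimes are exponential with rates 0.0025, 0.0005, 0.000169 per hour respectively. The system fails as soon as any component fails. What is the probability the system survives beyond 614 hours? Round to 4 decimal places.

The time to first failure is exponential with rate Σλ = 0.0025 + 0.0005 + 0.000169 = 0.003169.
P(min > 614) = e^(−0.003169·614) = e^(−1.9458) ≈ 0.1429.

0.1429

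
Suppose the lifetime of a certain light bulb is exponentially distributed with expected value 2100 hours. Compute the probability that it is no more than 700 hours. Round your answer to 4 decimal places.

The rate is λ = 1/2100 = 0.00047619 per hour.
P(X ≤ 700) = 1 − e^(−λ·700) = 1 − e^(−0.33333) ≈ 0.2835.

0.2835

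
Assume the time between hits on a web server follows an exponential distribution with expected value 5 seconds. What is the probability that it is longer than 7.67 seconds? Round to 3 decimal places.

0.216

The rate is λ = 1/5 = 0.2 per second.
P(X > 7.67) = e^(−λ·7.67) = e^(−1.534) ≈ 0.216.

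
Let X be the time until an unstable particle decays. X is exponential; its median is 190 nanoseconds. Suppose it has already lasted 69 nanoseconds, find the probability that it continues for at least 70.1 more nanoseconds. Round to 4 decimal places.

For an exponential, median = ln(2)/λ, so λ = ln 2 / 190 = 0.00364814 per nanosecond.
By the memoryless property, P(X > 69+70.1 | X > 69) = P(X > 70.1).
P(X > 70.1) = e^(−0.25573) ≈ 0.7743.

0.7743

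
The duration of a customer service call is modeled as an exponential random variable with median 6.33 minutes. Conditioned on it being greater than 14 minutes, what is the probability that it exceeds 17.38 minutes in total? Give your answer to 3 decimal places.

For an exponential, median = ln(2)/λ, so λ = ln 2 / 6.33 = 0.109502 per minute.
P(X > s+t | X > s) = e^(−λ(s+t))/e^(−λs) = e^(−λt), independent of s = 14.
P(X > 3.38) = e^(−0.37012) ≈ 0.691.

0.691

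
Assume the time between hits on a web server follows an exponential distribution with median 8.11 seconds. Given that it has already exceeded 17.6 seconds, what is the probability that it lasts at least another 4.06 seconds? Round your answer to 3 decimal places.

For an exponential, median = ln(2)/λ, so λ = ln 2 / 8.11 = 0.0854682 per second.
By the memoryless property, P(X > 17.6+4.06 | X > 17.6) = P(X > 4.06).
P(X > 4.06) = e^(−0.347) ≈ 0.707.

0.707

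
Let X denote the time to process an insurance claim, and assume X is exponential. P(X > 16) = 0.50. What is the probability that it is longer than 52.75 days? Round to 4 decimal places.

e^(−λ·16) = 0.50 ⇒ λ = −ln(0.50)/16 = 0.0433217.
P(X > 52.75) = e^(−0.0433217·52.75) = e^(−2.2852) ≈ 0.1018.

0.1018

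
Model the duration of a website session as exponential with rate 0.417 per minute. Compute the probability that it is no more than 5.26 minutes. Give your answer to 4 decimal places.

P(X ≤ 5.26) = 1 − e^(−λ·5.26) = 1 − e^(−2.1934) ≈ 0.8885.

0.8885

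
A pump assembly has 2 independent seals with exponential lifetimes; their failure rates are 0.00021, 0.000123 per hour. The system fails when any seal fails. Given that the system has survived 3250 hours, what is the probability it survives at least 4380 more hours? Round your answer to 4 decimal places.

Time to first failure ~ Exp(Σλ) with Σλ = 0.000333.
By memorylessness, P(T > 3250+4380 | T > 3250) = P(T > 4380) = e^(−0.000333·4380) ≈ 0.2326.

0.2326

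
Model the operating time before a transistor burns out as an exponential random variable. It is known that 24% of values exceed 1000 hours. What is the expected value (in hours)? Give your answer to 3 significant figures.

701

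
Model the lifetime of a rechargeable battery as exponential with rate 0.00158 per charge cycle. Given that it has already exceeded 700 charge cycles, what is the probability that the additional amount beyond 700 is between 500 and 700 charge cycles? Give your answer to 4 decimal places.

Memoryless: the residual past 700 is again Exp(λ).
P(500 < residual < 700) = e^(−λ·500) − e^(−λ·700) = 0.45384 − 0.33088 ≈ 0.1230.

0.1230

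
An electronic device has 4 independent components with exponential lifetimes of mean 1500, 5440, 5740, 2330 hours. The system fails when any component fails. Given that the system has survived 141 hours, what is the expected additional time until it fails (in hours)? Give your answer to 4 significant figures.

First-failure rate Σλ = 1/1500 + 1/5440 + 1/5740 + 1/2330 = 0.00145389.
By memorylessness the expected residual is 1/Σλ = 687.81 hours, regardless of the 141 already elapsed.

687.8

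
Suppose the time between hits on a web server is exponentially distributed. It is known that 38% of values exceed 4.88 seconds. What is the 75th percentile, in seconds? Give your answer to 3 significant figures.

e^(−λ·4.88) = 0.38 ⇒ λ = −ln(0.38)/4.88 = 0.198275.
75th percentile: 1 − e^(−λt) = 0.75, t = −ln(0.25)/λ = 6.99176 seconds.

6.99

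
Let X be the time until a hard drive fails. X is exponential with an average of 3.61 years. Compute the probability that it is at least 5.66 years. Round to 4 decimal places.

0.2085

The rate is λ = 1/3.61 = 0.277008 per year.
P(X > 5.66) = e^(−λ·5.66) = e^(−1.5679) ≈ 0.2085.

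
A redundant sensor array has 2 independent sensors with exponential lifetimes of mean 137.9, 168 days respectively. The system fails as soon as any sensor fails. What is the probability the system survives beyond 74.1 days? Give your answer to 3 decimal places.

0.376

The first failure time is exponential with rate Σλ_i = 1/137.9 + 1/168 = 0.013204 per day.
P(min > 74.1) = e^(−0.013204·74.1) = e^(−0.97842) ≈ 0.376.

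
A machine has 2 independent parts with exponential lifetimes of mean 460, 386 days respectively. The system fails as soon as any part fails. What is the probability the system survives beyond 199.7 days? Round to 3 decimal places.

The first failure time is exponential with rate Σλ_i = 1/460 + 1/386 = 0.00476459 per day.
P(min > 199.7) = e^(−0.00476459·199.7) = e^(−0.95149) ≈ 0.386.

0.386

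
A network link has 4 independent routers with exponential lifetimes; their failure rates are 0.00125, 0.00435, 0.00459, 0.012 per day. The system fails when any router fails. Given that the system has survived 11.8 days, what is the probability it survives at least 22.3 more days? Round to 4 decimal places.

0.6097

Time to first failure ~ Exp(Σλ) with Σλ = 0.02219.
By memorylessness, P(T > 11.8+22.3 | T > 11.8) = P(T > 22.3) = e^(−0.02219·22.3) ≈ 0.6097.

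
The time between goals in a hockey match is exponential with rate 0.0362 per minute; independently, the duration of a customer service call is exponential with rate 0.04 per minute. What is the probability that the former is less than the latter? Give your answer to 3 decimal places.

λ_1 = 0.0362, λ_2 = 0.04.
For independent exponentials, P(the former < the latter) = λ_1/(λ_1+λ_2) = 0.0362/0.0762 ≈ 0.475.

0.475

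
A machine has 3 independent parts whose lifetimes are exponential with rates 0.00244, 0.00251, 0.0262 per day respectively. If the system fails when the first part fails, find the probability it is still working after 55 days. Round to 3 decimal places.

0.180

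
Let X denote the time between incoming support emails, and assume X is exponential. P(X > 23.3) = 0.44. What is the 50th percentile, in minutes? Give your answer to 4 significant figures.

19.67

e^(−λ·23.3) = 0.44 ⇒ λ = −ln(0.44)/23.3 = 0.0352352.
50th percentile: 1 − e^(−λt) = 0.5, t = −ln(0.5)/λ = 19.672 minutes.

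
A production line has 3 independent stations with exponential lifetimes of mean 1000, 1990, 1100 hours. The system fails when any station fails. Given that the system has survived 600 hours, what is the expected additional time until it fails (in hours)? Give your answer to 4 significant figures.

First-failure rate Σλ = 1/1000 + 1/1990 + 1/1100 = 0.0024116.
By memorylessness the expected residual is 1/Σλ = 414.662 hours, regardless of the 600 already elapsed.

414.7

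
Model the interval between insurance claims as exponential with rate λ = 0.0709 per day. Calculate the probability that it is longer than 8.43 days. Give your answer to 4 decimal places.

P(X > 8.43) = e^(−λ·8.43) = e^(−0.59769) ≈ 0.5501.

0.5501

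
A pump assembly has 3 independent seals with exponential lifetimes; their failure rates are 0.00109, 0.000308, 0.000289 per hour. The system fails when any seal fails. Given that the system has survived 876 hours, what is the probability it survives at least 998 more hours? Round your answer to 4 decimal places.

Time to first failure ~ Exp(Σλ) with Σλ = 0.001687.
By memorylessness, P(T > 876+998 | T > 876) = P(T > 998) = e^(−0.001687·998) ≈ 0.1857.

0.1857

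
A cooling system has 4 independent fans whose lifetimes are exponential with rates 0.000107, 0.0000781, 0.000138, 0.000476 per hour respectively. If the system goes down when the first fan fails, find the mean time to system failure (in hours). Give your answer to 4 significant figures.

1251

The time to first failure is exponential with rate Σλ = 0.000107 + 0.0000781 + 0.000138 + 0.000476 = 0.0007991.
E[min] = 1/Σλ = 1/0.0007991 = 1251.41 hours.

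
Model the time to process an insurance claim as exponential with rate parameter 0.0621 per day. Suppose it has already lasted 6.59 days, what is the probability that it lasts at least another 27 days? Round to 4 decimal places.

0.1870

The exponential is memoryless, so the remaining time is again Exp(λ): the condition X > 6.59 is irrelevant.
P(X > 27) = e^(−1.6767) ≈ 0.1870.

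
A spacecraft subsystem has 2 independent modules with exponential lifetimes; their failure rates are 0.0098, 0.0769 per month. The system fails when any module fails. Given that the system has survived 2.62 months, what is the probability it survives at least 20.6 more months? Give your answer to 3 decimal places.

Time to first failure ~ Exp(Σλ) with Σλ = 0.0867.
By memorylessness, P(T > 2.62+20.6 | T > 2.62) = P(T > 20.6) = e^(−0.0867·20.6) ≈ 0.168.

0.168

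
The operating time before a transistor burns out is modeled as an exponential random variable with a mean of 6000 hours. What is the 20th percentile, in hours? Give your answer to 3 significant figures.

1340

The rate is λ = 1/6000 = 0.000166667 per hour.
Set 1 − e^(−λt) = 0.2, so t = −ln(0.8)/λ = 0.22314/0.000166667 ≈ 1338.86 hours.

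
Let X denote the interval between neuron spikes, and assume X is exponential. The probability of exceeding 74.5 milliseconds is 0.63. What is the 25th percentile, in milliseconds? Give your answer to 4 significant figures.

46.39

e^(−λ·74.5) = 0.63 ⇒ λ = −ln(0.63)/74.5 = 0.00620182.
25th percentile: 1 − e^(−λt) = 0.25, t = −ln(0.75)/λ = 46.3867 milliseconds.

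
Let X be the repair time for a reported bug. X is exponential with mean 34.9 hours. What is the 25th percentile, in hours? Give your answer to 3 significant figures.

10.0

The rate is λ = 1/34.9 = 0.0286533 per hour.
Set 1 − e^(−λt) = 0.25, so t = −ln(0.75)/λ = 0.28768/0.0286533 ≈ 10.0401 hours.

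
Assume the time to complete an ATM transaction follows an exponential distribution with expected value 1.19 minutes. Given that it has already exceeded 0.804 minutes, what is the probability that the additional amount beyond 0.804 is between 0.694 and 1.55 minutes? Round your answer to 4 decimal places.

0.2863

The rate is λ = 1/1.19 = 0.840336 per minute.
Memoryless: the residual past 0.804 is again Exp(λ).
P(0.694 < residual < 1.55) = e^(−λ·0.694) − e^(−λ·1.55) = 0.55811 − 0.27185 ≈ 0.2863.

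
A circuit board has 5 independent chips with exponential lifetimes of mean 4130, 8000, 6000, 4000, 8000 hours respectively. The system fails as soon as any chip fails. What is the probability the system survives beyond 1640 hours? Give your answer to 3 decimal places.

0.225

The first failure time is exponential with rate Σλ_i = 1/4130 + 1/8000 + 1/6000 + 1/4000 + 1/8000 = 0.000908797 per hour.
P(min > 1640) = e^(−0.000908797·1640) = e^(−1.4904) ≈ 0.225.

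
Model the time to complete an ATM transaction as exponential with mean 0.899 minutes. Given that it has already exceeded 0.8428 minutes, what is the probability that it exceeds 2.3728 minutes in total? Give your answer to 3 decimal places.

0.182

The rate is λ = 1/0.899 = 1.11235 per minute.
P(X > s+t | X > s) = e^(−λ(s+t))/e^(−λs) = e^(−λt), independent of s = 0.8428.
P(X > 1.53) = e^(−1.7019) ≈ 0.182.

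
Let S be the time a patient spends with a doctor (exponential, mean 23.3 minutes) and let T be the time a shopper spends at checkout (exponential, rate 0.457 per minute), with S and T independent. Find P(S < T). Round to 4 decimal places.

λ_1 = 1/23.3 = 0.0429185, λ_2 = 0.457.
For independent exponentials, P(S < T) = λ_1/(λ_1+λ_2) = 0.0429185/0.499918 ≈ 0.0859.

0.0859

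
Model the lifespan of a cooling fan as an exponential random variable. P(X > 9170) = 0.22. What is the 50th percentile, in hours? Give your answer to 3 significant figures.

4200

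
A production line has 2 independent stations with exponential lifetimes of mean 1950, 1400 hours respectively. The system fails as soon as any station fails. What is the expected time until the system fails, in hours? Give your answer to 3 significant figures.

815

The first failure time is exponential with rate Σλ_i = 1/1950 + 1/1400 = 0.00122711 per hour.
E[min] = 1/Σλ = 1/0.00122711 = 814.925 hours.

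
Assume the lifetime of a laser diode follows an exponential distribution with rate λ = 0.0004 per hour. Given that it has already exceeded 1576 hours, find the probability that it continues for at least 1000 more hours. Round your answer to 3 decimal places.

P(X > s+t | X > s) = e^(−λ(s+t))/e^(−λs) = e^(−λt), independent of s = 1576.
P(X > 1000) = e^(−0.4) ≈ 0.670.

0.670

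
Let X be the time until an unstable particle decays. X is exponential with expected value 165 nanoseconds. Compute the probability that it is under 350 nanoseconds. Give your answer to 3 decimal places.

The rate is λ = 1/165 = 0.00606061 per nanosecond.
P(X ≤ 350) = 1 − e^(−λ·350) = 1 − e^(−2.1212) ≈ 0.880.

0.880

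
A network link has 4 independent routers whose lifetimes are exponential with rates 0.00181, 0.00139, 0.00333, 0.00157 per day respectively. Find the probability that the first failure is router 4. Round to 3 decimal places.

The time to first failure is exponential with rate Σλ = 0.00181 + 0.00139 + 0.00333 + 0.00157 = 0.0081.
P(router 4 first) = λ_4/Σλ = 0.00157/0.0081 ≈ 0.194.

0.194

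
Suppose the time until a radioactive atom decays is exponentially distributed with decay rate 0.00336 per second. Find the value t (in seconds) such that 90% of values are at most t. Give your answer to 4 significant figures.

Set 1 − e^(−λt) = 0.9, so t = −ln(0.1)/λ = 2.3026/0.00336 ≈ 685.293 seconds.

685.3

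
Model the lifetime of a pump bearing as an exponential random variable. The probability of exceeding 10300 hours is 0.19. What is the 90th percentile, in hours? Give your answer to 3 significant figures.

14300

e^(−λ·10300) = 0.19 ⇒ λ = −ln(0.19)/10300 = 0.000161236.
90th percentile: 1 − e^(−λt) = 0.9, t = −ln(0.1)/λ = 14280.8 hours.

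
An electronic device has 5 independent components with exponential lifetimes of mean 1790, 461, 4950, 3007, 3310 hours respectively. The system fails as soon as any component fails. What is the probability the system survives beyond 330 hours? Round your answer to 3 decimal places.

The first failure time is exponential with rate Σλ_i = 1/1790 + 1/461 + 1/4950 + 1/3007 + 1/3310 = 0.00356455 per hour.
P(min > 330) = e^(−0.00356455·330) = e^(−1.1763) ≈ 0.308.

0.308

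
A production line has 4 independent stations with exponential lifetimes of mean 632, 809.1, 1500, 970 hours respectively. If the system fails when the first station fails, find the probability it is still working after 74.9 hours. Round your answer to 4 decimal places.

The first failure time is exponential with rate Σλ_i = 1/632 + 1/809.1 + 1/1500 + 1/970 = 0.00451581 per hour.
P(min > 74.9) = e^(−0.00451581·74.9) = e^(−0.33823) ≈ 0.7130.

0.7130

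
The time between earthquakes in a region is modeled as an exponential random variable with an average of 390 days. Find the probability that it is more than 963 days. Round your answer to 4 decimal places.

The rate is λ = 1/390 = 0.0025641 per day.
P(X > 963) = e^(−λ·963) = e^(−2.4692) ≈ 0.0846.

0.0846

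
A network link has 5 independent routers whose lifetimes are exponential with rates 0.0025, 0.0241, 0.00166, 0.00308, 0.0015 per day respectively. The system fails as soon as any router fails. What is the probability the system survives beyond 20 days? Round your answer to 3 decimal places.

The time to first failure is exponential with rate Σλ = 0.0025 + 0.0241 + 0.00166 + 0.00308 + 0.0015 = 0.03284.
P(min > 20) = e^(−0.03284·20) = e^(−0.6568) ≈ 0.519.

0.519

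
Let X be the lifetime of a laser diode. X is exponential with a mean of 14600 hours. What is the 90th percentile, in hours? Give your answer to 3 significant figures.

33600

The rate is λ = 1/14600 = 0.0000684932 per hour.
Set 1 − e^(−λt) = 0.9, so t = −ln(0.1)/λ = 2.3026/0.0000684932 ≈ 33617.7 hours.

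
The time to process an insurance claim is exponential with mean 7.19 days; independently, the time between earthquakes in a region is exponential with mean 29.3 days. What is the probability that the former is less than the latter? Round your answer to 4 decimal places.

0.8030

λ_1 = 1/7.19 = 0.139082, λ_2 = 1/29.3 = 0.0341297.
For independent exponentials, P(the former < the latter) = λ_1/(λ_1+λ_2) = 0.139082/0.173212 ≈ 0.8030.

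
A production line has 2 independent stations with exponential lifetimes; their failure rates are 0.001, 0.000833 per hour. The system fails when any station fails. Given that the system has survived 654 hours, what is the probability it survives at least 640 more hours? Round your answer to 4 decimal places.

0.3094

Time to first failure ~ Exp(Σλ) with Σλ = 0.001833.
By memorylessness, P(T > 654+640 | T > 654) = P(T > 640) = e^(−0.001833·640) ≈ 0.3094.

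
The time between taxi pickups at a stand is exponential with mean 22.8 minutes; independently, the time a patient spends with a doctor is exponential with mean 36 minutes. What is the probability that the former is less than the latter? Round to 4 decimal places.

λ_1 = 1/22.8 = 0.0438596, λ_2 = 1/36 = 0.0277778.
For independent exponentials, P(the former < the latter) = λ_1/(λ_1+λ_2) = 0.0438596/0.0716374 ≈ 0.6122.

0.6122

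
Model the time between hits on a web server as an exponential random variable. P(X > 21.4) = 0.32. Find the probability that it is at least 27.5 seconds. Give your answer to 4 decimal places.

0.2313

e^(−λ·21.4) = 0.32 ⇒ λ = −ln(0.32)/21.4 = 0.0532446.
P(X > 27.5) = e^(−0.0532446·27.5) = e^(−1.4642) ≈ 0.2313.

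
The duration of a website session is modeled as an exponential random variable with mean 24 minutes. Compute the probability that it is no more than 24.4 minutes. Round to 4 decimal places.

0.6382

The rate is λ = 1/24 = 0.0416667 per minute.
P(X ≤ 24.4) = 1 − e^(−λ·24.4) = 1 − e^(−1.0167) ≈ 0.6382.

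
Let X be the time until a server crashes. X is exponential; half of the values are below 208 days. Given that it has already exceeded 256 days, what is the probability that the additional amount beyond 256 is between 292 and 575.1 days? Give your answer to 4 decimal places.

For an exponential, median = ln(2)/λ, so λ = ln 2 / 208 = 0.00333244 per day.
Memoryless: the residual past 256 is again Exp(λ).
P(292 < residual < 575.1) = e^(−λ·292) − e^(−λ·575.1) = 0.37792 − 0.14712 ≈ 0.2308.

0.2308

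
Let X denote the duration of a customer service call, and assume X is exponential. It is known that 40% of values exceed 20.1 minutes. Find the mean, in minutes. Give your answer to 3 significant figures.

21.9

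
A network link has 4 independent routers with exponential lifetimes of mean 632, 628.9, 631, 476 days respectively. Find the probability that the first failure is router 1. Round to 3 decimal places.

0.231

Rates: λ_i = 1/mean_i → 0.00158228, 0.00159008, 0.00158479, 0.00210084; Σλ = 0.00685798.
P(router 1 first) = λ_1/Σλ = 0.00158228/0.00685798 ≈ 0.231.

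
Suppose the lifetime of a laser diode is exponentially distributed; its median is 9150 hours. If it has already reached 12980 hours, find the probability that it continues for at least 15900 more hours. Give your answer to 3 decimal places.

0.300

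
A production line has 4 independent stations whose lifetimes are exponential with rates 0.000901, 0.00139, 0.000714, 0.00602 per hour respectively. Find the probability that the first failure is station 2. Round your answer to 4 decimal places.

The time to first failure is exponential with rate Σλ = 0.000901 + 0.00139 + 0.000714 + 0.00602 = 0.009025.
P(station 2 first) = λ_2/Σλ = 0.00139/0.009025 ≈ 0.1540.

0.1540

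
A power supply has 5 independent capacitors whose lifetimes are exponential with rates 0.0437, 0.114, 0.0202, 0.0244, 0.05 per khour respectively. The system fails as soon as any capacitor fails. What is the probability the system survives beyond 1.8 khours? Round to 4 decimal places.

0.6350

The time to first failure is exponential with rate Σλ = 0.0437 + 0.114 + 0.0202 + 0.0244 + 0.05 = 0.2523.
P(min > 1.8) = e^(−0.2523·1.8) = e^(−0.45414) ≈ 0.6350.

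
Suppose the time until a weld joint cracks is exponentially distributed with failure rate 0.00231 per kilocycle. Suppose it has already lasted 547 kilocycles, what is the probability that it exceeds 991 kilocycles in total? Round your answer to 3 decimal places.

0.359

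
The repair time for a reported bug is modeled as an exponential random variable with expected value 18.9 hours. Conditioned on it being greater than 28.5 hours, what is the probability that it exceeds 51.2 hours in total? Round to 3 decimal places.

0.301

The rate is λ = 1/18.9 = 0.0529101 per hour.
By the memoryless property, P(X > 28.5+22.7 | X > 28.5) = P(X > 22.7).
P(X > 22.7) = e^(−1.2011) ≈ 0.301.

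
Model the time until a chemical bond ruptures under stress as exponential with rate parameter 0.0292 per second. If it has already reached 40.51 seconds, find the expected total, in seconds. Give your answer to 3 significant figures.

By memorylessness, E[X | X > 40.51] = 40.51 + 1/λ = 40.51 + 34.2466 = 74.7566 seconds.

74.8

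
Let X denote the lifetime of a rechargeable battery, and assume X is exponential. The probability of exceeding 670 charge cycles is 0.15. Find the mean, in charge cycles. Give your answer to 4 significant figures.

353.2

e^(−λ·670) = 0.15 ⇒ λ = −ln(0.15)/670 = 0.00283152.
Mean = 1/λ = 353.167 charge cycles.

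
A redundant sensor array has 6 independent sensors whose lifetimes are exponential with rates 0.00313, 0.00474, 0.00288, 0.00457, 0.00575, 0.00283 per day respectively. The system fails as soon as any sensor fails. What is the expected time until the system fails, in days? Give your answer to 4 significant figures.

41.84

The time to first failure is exponential with rate Σλ = 0.00313 + 0.00474 + 0.00288 + 0.00457 + 0.00575 + 0.00283 = 0.0239.
E[min] = 1/Σλ = 1/0.0239 = 41.841 days.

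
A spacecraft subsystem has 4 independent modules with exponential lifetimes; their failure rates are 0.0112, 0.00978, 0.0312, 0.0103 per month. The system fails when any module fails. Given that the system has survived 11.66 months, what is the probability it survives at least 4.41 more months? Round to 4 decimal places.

Time to first failure ~ Exp(Σλ) with Σλ = 0.06248.
By memorylessness, P(T > 11.66+4.41 | T > 11.66) = P(T > 4.41) = e^(−0.06248·4.41) ≈ 0.7592.

0.7592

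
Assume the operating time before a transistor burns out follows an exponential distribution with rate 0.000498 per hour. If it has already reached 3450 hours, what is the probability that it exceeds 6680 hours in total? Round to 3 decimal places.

P(X > s+t | X > s) = e^(−λ(s+t))/e^(−λs) = e^(−λt), independent of s = 3450.
P(X > 3230) = e^(−1.6085) ≈ 0.200.

0.200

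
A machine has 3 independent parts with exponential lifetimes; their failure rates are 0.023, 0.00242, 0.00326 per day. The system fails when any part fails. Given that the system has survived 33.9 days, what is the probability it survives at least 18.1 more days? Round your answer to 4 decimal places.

0.5951

Time to first failure ~ Exp(Σλ) with Σλ = 0.02868.
By memorylessness, P(T > 33.9+18.1 | T > 33.9) = P(T > 18.1) = e^(−0.02868·18.1) ≈ 0.5951.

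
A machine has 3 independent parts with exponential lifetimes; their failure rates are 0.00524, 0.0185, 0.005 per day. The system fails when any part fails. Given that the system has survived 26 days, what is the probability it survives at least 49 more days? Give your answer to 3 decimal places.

Time to first failure ~ Exp(Σλ) with Σλ = 0.02874.
By memorylessness, P(T > 26+49 | T > 26) = P(T > 49) = e^(−0.02874·49) ≈ 0.245.

0.245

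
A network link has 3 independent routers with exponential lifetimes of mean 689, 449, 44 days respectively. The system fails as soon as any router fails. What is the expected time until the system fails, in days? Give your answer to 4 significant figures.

The first failure time is exponential with rate Σλ_i = 1/689 + 1/449 + 1/44 = 0.0264058 per day.
E[min] = 1/Σλ = 1/0.0264058 = 37.8704 days.

37.87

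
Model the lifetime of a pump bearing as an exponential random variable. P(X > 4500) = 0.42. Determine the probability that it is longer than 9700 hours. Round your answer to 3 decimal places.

0.154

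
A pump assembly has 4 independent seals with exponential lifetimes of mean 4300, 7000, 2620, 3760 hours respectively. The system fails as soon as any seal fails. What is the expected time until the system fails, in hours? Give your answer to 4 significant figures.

The first failure time is exponential with rate Σλ_i = 1/4300 + 1/7000 + 1/2620 + 1/3760 = 0.00102305 per hour.
E[min] = 1/Σλ = 1/0.00102305 = 977.467 hours.

977.5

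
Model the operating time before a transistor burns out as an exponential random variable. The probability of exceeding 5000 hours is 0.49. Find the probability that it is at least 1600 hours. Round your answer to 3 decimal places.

e^(−λ·5000) = 0.49 ⇒ λ = −ln(0.49)/5000 = 0.00014267.
P(X > 1600) = e^(−0.00014267·1600) = e^(−0.22827) ≈ 0.796.

0.796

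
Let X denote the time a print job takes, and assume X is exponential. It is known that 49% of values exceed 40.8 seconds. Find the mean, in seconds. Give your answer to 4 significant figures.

57.19

e^(−λ·40.8) = 0.49 ⇒ λ = −ln(0.49)/40.8 = 0.0174841.
Mean = 1/λ = 57.1949 seconds.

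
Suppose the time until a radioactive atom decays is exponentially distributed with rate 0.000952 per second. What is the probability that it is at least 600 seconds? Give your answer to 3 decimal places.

0.565

P(X > 600) = e^(−λ·600) = e^(−0.5712) ≈ 0.565.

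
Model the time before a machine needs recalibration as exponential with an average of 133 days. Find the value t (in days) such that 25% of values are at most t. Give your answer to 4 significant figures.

38.26

The rate is λ = 1/133 = 0.0075188 per day.
Set 1 − e^(−λt) = 0.25, so t = −ln(0.75)/λ = 0.28768/0.0075188 ≈ 38.2617 days.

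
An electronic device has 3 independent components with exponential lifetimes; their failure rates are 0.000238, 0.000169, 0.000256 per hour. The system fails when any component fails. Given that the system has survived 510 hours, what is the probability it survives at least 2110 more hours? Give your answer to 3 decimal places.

0.247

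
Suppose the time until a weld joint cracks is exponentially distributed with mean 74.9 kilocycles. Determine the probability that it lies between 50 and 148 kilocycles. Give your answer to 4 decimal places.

0.3743

The rate is λ = 1/74.9 = 0.0133511 per kilocycle.
P(50 < X < 148) = e^(−λ·50) − e^(−λ·148) = 0.51296 − 0.13863 ≈ 0.3743.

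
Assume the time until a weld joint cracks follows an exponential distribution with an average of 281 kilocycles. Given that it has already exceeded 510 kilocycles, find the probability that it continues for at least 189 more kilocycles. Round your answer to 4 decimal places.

0.5104

The rate is λ = 1/281 = 0.00355872 per kilocycle.
The exponential is memoryless, so the remaining time is again Exp(λ): the condition X > 510 is irrelevant.
P(X > 189) = e^(−0.6726) ≈ 0.5104.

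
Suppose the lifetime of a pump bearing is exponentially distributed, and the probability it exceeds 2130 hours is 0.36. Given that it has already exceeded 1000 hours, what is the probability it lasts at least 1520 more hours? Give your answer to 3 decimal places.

From e^(−λ·2130) = 0.36, λ = −ln(0.36)/2130 = 0.000479648.
Memoryless: P(X > 1000+1520 | X > 1000) = P(X > 1520) = e^(−0.000479648·1520) ≈ 0.482.

0.482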